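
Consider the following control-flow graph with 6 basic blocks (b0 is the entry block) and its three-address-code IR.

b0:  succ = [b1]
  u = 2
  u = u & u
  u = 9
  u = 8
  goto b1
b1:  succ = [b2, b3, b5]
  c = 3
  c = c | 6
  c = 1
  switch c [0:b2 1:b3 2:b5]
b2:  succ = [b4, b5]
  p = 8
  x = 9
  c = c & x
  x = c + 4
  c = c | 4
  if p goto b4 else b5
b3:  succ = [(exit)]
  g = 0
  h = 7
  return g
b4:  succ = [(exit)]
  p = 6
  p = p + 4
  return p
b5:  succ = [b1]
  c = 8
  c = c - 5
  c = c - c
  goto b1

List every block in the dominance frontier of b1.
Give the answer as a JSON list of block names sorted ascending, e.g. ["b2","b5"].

idom tree: b1←b0 b2←b1 b3←b1 b4←b2 b5←b1
Dom at joins:
  b1: preds {b0,b5}: {b0} ∩ {b0,b1,b5} = {b0}; idom=b0
  b5: preds {b1,b2}: {b0,b1} ∩ {b0,b1,b2} = {b0,b1}; idom=b1

DF walk-up:
  join b1 pred b0: · stop@b0
  join b1 pred b5: b5→b1 stop@b0
  join b5 pred b1: · stop@b1
  join b5 pred b2: b2 stop@b1
  b0 → ∅
  b1 → {b1}
  b2 → {b5}
  b3 → ∅
  b4 → ∅
  b5 → {b1}

DF(b1) = ["b1"]

Answer: ["b1"]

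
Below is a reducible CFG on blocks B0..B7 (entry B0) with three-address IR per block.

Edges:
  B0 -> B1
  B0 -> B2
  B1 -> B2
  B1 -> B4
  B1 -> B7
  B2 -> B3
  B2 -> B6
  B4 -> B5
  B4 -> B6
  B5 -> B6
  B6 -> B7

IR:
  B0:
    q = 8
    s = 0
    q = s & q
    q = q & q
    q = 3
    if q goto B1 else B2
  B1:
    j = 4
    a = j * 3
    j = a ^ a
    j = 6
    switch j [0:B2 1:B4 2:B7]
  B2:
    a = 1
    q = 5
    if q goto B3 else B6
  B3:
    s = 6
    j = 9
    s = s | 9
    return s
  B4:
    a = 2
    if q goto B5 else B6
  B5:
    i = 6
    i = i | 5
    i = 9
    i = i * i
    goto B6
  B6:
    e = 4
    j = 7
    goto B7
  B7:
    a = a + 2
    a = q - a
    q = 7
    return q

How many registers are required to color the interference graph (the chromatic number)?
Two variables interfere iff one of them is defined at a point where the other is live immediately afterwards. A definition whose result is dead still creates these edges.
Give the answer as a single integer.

Answer: 3

Working:
def/use:
  B0: {q,s} / ∅
  B1: {a,j} / ∅
  B2: {a,q} / ∅
  B3: {j,s} / ∅
  B4: {a} / {q}
  B5: {i} / ∅
  B6: {e,j} / ∅
  B7: {a,q} / {a,q}

Backward fixpoint:
  B0: in=∅ out={q}
  B1: in={q} out={a,q}
  B2: in=∅ out={a,q}
  B3: in=∅ out=∅
  B4: in={q} out={a,q}
  B5: in={a,q} out={a,q}
  B6: in={a,q} out={a,q}
  B7: in={a,q} out=∅

Interference:
  a: {e,i,j,q}
  e: {a,q}
  i: {a,q}
  j: {a,q,s}
  q: {a,e,i,j,s}
  s: {j,q}

Chromatic number:
  lower bound: {a,e,q} mutually conflict ⇒ χ ≥ 3
  assign a→c1 e→c2 i→c2 j→c2 q→c0 s→c1 — no edge inside a register ⇒ χ ≤ 3
  χ = 3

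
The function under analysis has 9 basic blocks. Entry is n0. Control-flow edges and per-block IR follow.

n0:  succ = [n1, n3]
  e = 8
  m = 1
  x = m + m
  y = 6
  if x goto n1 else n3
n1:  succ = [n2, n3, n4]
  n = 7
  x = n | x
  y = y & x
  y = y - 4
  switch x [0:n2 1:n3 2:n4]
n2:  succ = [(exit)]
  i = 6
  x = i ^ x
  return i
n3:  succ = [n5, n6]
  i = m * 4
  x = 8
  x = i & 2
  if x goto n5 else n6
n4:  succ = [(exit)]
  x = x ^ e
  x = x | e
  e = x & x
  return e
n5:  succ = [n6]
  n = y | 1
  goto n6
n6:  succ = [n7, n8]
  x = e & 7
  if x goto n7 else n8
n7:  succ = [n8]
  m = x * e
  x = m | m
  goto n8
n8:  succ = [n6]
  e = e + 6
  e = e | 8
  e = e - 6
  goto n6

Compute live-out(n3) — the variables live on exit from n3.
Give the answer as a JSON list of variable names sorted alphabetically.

Answer: ["e", "y"]

Analysis:
def/use:
  n0: def={e,m,x,y} ue=∅
  n1: def={n,x,y} ue={x,y}
  n2: def={i,x} ue={x}
  n3: def={i,x} ue={m}
  n4: def={e,x} ue={e,x}
  n5: def={n} ue={y}
  n6: def={x} ue={e}
  n7: def={m,x} ue={e,x}
  n8: def={e} ue={e}

Liveness:
  live n0: ∅→{e,m,x,y}
  live n1: {e,m,x,y}→{e,m,x,y}
  live n2: {x}→∅
  live n3: {e,m,y}→{e,y}
  live n4: {e,x}→∅
  live n5: {e,y}→{e}
  live n6: {e}→{e,x}
  live n7: {e,x}→{e}
  live n8: {e}→{e}

live-out(n3) = ["e", "y"]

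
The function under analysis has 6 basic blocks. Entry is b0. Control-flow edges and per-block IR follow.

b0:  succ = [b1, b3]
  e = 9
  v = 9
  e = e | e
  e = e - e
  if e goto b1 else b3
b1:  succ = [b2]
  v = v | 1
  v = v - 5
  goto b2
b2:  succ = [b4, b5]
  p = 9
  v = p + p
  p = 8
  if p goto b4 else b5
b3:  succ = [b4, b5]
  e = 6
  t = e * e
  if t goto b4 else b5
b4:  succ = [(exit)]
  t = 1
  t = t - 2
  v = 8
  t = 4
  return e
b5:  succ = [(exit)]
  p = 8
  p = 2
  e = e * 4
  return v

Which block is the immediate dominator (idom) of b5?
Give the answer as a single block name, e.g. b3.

idom tree: b1←b0 b2←b1 b3←b0 b4←b0 b5←b0
Join-block Dom:
  b4: preds {b2,b3}: {b0,b1,b2} ∩ {b0,b3} = {b0}; idom=b0
  b5: preds {b2,b3}: {b0,b1,b2} ∩ {b0,b3} = {b0}; idom=b0

idom(b5) = b0

Answer: b0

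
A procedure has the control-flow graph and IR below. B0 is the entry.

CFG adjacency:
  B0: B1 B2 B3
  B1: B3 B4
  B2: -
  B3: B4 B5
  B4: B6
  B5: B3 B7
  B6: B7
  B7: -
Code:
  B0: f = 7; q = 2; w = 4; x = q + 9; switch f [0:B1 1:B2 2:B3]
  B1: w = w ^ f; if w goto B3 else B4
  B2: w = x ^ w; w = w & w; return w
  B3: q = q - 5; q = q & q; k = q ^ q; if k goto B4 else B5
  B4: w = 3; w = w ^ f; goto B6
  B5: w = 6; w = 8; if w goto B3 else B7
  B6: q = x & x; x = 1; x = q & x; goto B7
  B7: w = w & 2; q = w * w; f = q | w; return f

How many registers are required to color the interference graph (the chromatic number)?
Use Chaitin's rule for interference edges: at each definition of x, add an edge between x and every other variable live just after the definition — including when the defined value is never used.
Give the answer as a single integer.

Per-block:
  B0: def={f,q,w,x} ue=∅
  B1: def={w} ue={f,w}
  B2: def={w} ue={w,x}
  B3: def={k,q} ue={q}
  B4: def={w} ue={f}
  B5: def={w} ue=∅
  B6: def={q,x} ue={x}
  B7: def={f,q,w} ue={w}

Backward fixpoint:
  B0: in=∅ out={f,q,w,x}
  B1: in={f,q,w,x} out={f,q,x}
  B2: in={w,x} out=∅
  B3: in={f,q,x} out={f,q,x}
  B4: in={f,x} out={w,x}
  B5: in={f,q,x} out={f,q,w,x}
  B6: in={w,x} out={w}
  B7: in={w} out=∅

Interference:
  f — {k,q,w,x}
  k — {f,q,x}
  q — {f,k,w,x}
  w — {f,q,x}
  x — {f,k,q,w}

Registers:
  clique {f,k,q,x} ⇒ need ≥ 4
  4-colouring: R0={f}  R1={q}  R2={x}  R3={k,w}
  χ = 4

Answer: 4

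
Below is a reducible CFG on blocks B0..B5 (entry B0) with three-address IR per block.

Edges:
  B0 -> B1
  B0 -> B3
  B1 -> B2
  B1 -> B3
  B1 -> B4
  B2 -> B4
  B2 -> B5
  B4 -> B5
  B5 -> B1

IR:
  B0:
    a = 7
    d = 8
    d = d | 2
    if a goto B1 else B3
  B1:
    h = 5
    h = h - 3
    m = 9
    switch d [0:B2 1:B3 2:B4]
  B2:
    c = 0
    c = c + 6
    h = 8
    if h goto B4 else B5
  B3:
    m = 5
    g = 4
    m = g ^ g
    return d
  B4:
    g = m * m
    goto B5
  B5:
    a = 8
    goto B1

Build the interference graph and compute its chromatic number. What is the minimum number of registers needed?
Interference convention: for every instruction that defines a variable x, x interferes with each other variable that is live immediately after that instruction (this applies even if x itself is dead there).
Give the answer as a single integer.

Answer: 3

Derivation:
Per-block:
  B0: def={a,d} ue=∅
  B1: def={h,m} ue={d}
  B2: def={c,h} ue=∅
  B3: def={g,m} ue={d}
  B4: def={g} ue={m}
  B5: def={a} ue=∅

Live sets:
  live B0: ∅→{d}
  live B1: {d}→{d,m}
  live B2: {d,m}→{d,m}
  live B3: {d}→∅
  live B4: {d,m}→{d}
  live B5: {d}→{d}

Interference:
  a↔{d}
  c↔{d,m}
  d↔{a,c,g,h,m}
  g↔{d}
  h↔{d,m}
  m↔{c,d,h}

Registers:
  lower bound: {c,d,m} mutually conflict ⇒ χ ≥ 3
  3-colouring: c0={d}  c1={a,g,m}  c2={c,h}
  χ = 3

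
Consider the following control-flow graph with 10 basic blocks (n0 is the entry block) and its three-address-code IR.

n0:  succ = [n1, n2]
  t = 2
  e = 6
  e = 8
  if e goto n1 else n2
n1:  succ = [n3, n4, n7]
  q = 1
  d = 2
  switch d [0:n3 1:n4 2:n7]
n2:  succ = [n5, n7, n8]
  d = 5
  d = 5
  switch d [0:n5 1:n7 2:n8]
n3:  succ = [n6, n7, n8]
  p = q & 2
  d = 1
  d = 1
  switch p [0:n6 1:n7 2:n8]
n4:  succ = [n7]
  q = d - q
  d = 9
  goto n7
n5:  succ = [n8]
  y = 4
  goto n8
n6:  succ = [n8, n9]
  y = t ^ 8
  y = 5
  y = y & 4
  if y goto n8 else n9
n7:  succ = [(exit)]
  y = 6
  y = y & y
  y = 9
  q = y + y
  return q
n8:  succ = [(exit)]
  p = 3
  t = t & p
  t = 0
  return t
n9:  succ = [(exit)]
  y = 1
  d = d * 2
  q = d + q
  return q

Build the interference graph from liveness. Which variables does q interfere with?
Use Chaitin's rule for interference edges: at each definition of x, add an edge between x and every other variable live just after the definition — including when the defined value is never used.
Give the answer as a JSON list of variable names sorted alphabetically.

Block summaries:
  n0: {e,t} / ∅
  n1: {d,q} / ∅
  n2: {d} / ∅
  n3: {d,p} / {q}
  n4: {d,q} / {d,q}
  n5: {y} / ∅
  n6: {y} / {t}
  n7: {q,y} / ∅
  n8: {p,t} / {t}
  n9: {d,q,y} / {d,q}

Backward fixpoint:
  live n0: ∅→{t}
  live n1: {t}→{d,q,t}
  live n2: {t}→{t}
  live n3: {q,t}→{d,q,t}
  live n4: {d,q}→∅
  live n5: {t}→{t}
  live n6: {d,q,t}→{d,q,t}
  live n7: ∅→∅
  live n8: {t}→∅
  live n9: {d,q}→∅

Interference:
  d — {p,q,t,y}
  e — {t}
  p — {d,q,t}
  q — {d,p,t,y}
  t — {d,e,p,q,y}
  y — {d,q,t}

N(q) = ["d", "p", "t", "y"]

Answer: ["d", "p", "t", "y"]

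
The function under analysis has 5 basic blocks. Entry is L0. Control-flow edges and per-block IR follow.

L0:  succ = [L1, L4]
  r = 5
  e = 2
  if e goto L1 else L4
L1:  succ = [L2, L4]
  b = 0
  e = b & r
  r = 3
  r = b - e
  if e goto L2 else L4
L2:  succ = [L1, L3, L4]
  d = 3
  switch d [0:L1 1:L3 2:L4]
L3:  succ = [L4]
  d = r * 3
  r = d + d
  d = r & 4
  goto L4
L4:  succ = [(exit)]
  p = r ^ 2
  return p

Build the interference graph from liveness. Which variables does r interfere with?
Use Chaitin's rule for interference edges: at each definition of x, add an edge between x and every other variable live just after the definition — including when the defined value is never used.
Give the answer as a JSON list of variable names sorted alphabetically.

Block summaries:
  L0: {e,r} / ∅
  L1: {b,e,r} / {r}
  L2: {d} / ∅
  L3: {d,r} / {r}
  L4: {p} / {r}

Liveness:
  L0: in=∅ out={r}
  L1: in={r} out={r}
  L2: in={r} out={r}
  L3: in={r} out={r}
  L4: in={r} out=∅

Conflict graph:
  b↔{e,r}
  d↔{r}
  e↔{b,r}
  p↔∅
  r↔{b,d,e}

N(r) = ["b", "d", "e"]

Answer: ["b", "d", "e"]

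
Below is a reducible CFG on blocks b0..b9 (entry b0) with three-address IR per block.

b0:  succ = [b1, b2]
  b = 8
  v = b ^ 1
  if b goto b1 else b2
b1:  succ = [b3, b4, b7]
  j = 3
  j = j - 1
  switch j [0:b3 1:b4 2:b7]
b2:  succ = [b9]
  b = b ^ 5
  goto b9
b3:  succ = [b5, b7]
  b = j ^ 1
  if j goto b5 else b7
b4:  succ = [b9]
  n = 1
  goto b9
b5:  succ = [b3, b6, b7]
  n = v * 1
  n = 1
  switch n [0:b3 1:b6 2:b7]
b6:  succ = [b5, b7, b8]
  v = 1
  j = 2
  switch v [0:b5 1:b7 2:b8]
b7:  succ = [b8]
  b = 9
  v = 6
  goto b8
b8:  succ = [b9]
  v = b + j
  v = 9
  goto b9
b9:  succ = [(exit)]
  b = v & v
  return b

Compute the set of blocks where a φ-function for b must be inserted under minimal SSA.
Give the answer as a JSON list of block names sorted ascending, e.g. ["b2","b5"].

idom tree: b1←b0 b2←b0 b3←b1 b4←b1 b5←b3 b6←b5 b7←b1 b8←b1 b9←b0
Dom∩ at merges:
  b3: preds {b1,b5}: {b0,b1} ∩ {b0,b1,b3,b5} = {b0,b1}; idom=b1
  b5: preds {b3,b6}: {b0,b1,b3} ∩ {b0,b1,b3,b5,b6} = {b0,b1,b3}; idom=b3
  b7: preds {b1,b3,b5,b6}: {b0,b1} ∩ {b0,b1,b3} ∩ {b0,b1,b3,b5} ∩ {b0,b1,b3,b5,b6} = {b0,b1}; idom=b1
  b8: preds {b6,b7}: {b0,b1,b3,b5,b6} ∩ {b0,b1,b7} = {b0,b1}; idom=b1
  b9: preds {b2,b4,b8}: {b0,b2} ∩ {b0,b1,b4} ∩ {b0,b1,b8} = {b0}; idom=b0

DF derivation:
  join b3 pred b1: · stop@b1
  join b3 pred b5: b5→b3 stop@b1
  join b5 pred b3: · stop@b3
  join b5 pred b6: b6→b5 stop@b3
  join b7 pred b1: · stop@b1
  join b7 pred b3: b3 stop@b1
  join b7 pred b5: b5→b3 stop@b1
  join b7 pred b6: b6→b5→b3 stop@b1
  join b8 pred b6: b6→b5→b3 stop@b1
  join b8 pred b7: b7 stop@b1
  join b9 pred b2: b2 stop@b0
  join b9 pred b4: b4→b1 stop@b0
  join b9 pred b8: b8→b1 stop@b0
  DF(b0)=∅
  DF(b1)={b9}
  DF(b2)={b9}
  DF(b3)={b3,b7,b8}
  DF(b4)={b9}
  DF(b5)={b3,b5,b7,b8}
  DF(b6)={b5,b7,b8}
  DF(b7)={b8}
  DF(b8)={b9}
  DF(b9)=∅

φ for b: defs {b0,b2,b3,b7,b9}
  DF⁺ = {b3,b7,b8,b9}

Answer: ["b3", "b7", "b8", "b9"]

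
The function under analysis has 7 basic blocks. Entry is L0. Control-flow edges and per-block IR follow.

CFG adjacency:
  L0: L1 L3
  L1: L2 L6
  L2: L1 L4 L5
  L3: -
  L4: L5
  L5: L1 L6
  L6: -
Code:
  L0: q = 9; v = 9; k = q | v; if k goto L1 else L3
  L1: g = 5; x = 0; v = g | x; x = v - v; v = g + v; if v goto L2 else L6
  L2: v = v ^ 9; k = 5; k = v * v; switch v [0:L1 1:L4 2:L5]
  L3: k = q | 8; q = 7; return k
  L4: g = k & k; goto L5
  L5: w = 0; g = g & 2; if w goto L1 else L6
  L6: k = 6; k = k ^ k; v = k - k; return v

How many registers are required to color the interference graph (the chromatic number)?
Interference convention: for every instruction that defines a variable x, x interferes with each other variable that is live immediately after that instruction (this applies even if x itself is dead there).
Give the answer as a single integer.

def/use:
  L0: {k,q,v} / ∅
  L1: {g,v,x} / ∅
  L2: {k,v} / {v}
  L3: {k,q} / {q}
  L4: {g} / {k}
  L5: {g,w} / {g}
  L6: {k,v} / ∅

Live sets:
  L0 li=∅ lo={q}
  L1 li=∅ lo={g,v}
  L2 li={g,v} lo={g,k}
  L3 li={q} lo=∅
  L4 li={k} lo={g}
  L5 li={g} lo=∅
  L6 li=∅ lo=∅

Conflict graph:
  g: {k,v,w,x}
  k: {g,q,v}
  q: {k,v}
  v: {g,k,q,x}
  w: {g}
  x: {g,v}

Registers:
  {g,k,v} pairwise interfere (3-clique) ⇒ χ ≥ 3
  3-colouring: c0={g,q}  c1={v,w}  c2={k,x}
  χ = 3

Answer: 3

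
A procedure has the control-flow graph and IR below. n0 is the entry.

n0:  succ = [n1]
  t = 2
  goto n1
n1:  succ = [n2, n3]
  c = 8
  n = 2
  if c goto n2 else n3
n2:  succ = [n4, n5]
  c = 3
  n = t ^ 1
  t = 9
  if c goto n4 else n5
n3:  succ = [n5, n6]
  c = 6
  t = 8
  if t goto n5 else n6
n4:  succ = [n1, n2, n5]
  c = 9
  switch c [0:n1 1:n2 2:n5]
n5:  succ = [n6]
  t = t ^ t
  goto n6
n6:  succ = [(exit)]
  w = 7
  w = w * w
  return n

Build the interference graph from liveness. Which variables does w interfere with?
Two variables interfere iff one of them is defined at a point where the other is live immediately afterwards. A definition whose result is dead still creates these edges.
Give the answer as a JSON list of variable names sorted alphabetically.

Answer: ["n"]

Analysis:
Block summaries:
  n0: {t} / ∅
  n1: {c,n} / ∅
  n2: {c,n,t} / {t}
  n3: {c,t} / ∅
  n4: {c} / ∅
  n5: {t} / {t}
  n6: {w} / {n}

Liveness:
  n0 li=∅ lo={t}
  n1 li={t} lo={n,t}
  n2 li={t} lo={n,t}
  n3 li={n} lo={n,t}
  n4 li={n,t} lo={n,t}
  n5 li={n,t} lo={n}
  n6 li={n} lo=∅

Interference:
  c: {n,t}
  n: {c,t,w}
  t: {c,n}
  w: {n}

N(w) = ["n"]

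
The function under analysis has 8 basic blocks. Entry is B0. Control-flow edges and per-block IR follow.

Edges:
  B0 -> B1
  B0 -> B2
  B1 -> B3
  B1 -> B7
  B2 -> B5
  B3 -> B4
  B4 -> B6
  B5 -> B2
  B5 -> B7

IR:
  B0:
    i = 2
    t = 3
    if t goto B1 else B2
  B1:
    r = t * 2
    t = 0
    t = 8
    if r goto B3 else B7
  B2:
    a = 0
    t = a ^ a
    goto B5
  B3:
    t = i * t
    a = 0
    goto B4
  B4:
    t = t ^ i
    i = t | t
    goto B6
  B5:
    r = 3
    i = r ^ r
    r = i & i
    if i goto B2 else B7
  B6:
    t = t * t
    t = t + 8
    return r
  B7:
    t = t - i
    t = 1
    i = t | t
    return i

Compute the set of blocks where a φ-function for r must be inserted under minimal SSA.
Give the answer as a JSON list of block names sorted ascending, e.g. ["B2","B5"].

idom tree: B1←B0 B2←B0 B3←B1 B4←B3 B5←B2 B6←B4 B7←B0
Dom at joins:
  B2: preds {B0,B5}: {B0} ∩ {B0,B2,B5} = {B0}; idom=B0
  B7: preds {B1,B5}: {B0,B1} ∩ {B0,B2,B5} = {B0}; idom=B0

DF derivation:
  join B2 pred B0: · stop@B0
  join B2 pred B5: B5→B2 stop@B0
  join B7 pred B1: B1 stop@B0
  join B7 pred B5: B5→B2 stop@B0
  B0: DF=∅
  B1: DF={B7}
  B2: DF={B2,B7}
  B3: DF=∅
  B4: DF=∅
  B5: DF={B2,B7}
  B6: DF=∅
  B7: DF=∅

φ for r: defs {B1,B5}
  DF⁺ = {B2,B7}

Answer: ["B2", "B7"]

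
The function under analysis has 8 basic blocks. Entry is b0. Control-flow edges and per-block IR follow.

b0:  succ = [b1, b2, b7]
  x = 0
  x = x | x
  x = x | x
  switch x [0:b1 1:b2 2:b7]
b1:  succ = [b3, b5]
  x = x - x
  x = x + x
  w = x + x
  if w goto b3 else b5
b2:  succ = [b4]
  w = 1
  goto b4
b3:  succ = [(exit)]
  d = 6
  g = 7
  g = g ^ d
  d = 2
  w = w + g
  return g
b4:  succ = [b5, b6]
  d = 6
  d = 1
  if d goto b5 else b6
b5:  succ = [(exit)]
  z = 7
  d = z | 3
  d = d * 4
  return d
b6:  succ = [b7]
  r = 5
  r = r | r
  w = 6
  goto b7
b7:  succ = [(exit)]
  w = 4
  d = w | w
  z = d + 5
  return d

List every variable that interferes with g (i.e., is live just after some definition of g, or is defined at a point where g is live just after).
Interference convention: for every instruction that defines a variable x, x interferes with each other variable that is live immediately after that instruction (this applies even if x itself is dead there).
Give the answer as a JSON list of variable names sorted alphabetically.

Answer: ["d", "w"]

Working:
def/use:
  b0: def={x} ue=∅
  b1: def={w,x} ue={x}
  b2: def={w} ue=∅
  b3: def={d,g,w} ue={w}
  b4: def={d} ue=∅
  b5: def={d,z} ue=∅
  b6: def={r,w} ue=∅
  b7: def={d,w,z} ue=∅

Live sets:
  live b0: ∅→{x}
  live b1: {x}→{w}
  live b2: ∅→∅
  live b3: {w}→∅
  live b4: ∅→∅
  live b5: ∅→∅
  live b6: ∅→∅
  live b7: ∅→∅

Interfere edges:
  d↔{g,w,z}
  g↔{d,w}
  r↔∅
  w↔{d,g}
  x↔∅
  z↔{d}

N(g) = ["d", "w"]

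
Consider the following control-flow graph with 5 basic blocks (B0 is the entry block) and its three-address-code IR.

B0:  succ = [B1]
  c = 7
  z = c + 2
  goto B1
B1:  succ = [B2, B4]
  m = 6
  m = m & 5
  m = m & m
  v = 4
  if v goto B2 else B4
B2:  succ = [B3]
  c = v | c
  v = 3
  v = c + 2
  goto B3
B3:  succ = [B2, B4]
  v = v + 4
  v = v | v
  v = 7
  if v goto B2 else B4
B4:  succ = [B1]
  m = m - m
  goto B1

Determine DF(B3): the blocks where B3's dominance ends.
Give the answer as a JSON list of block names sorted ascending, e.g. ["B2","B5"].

idom tree: B1←B0 B2←B1 B3←B2 B4←B1
Dom∩ at merges:
  B1: preds {B0,B4}: {B0} ∩ {B0,B1,B4} = {B0}; idom=B0
  B2: preds {B1,B3}: {B0,B1} ∩ {B0,B1,B2,B3} = {B0,B1}; idom=B1
  B4: preds {B1,B3}: {B0,B1} ∩ {B0,B1,B2,B3} = {B0,B1}; idom=B1

DF walk-up:
  join B1 pred B0: · stop@B0
  join B1 pred B4: B4→B1 stop@B0
  join B2 pred B1: · stop@B1
  join B2 pred B3: B3→B2 stop@B1
  join B4 pred B1: · stop@B1
  join B4 pred B3: B3→B2 stop@B1
  B0: DF=∅
  B1: DF={B1}
  B2: DF={B2,B4}
  B3: DF={B2,B4}
  B4: DF={B1}

DF(B3) = ["B2", "B4"]

Answer: ["B2", "B4"]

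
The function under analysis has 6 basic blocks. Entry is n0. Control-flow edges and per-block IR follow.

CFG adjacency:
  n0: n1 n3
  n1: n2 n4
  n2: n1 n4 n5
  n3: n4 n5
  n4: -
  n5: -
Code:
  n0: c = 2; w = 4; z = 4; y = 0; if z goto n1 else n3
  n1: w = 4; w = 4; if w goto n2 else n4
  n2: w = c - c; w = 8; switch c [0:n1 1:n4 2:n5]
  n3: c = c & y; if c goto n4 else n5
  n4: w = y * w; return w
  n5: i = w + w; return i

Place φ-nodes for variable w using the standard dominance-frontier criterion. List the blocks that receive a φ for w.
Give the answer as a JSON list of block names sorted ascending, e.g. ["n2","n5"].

Answer: ["n1", "n4", "n5"]

Working:
idom tree: n1←n0 n2←n1 n3←n0 n4←n0 n5←n0
Join-block Dom:
  n1: preds {n0,n2}: {n0} ∩ {n0,n1,n2} = {n0}; idom=n0
  n4: preds {n1,n2,n3}: {n0,n1} ∩ {n0,n1,n2} ∩ {n0,n3} = {n0}; idom=n0
  n5: preds {n2,n3}: {n0,n1,n2} ∩ {n0,n3} = {n0}; idom=n0

DF derivation:
  n1←n0: walk · to n0
  n1←n2: walk n2→n1 to n0
  n4←n1: walk n1 to n0
  n4←n2: walk n2→n1 to n0
  n4←n3: walk n3 to n0
  n5←n2: walk n2→n1 to n0
  n5←n3: walk n3 to n0
  n0: DF=∅
  n1: DF={n1,n4,n5}
  n2: DF={n1,n4,n5}
  n3: DF={n4,n5}
  n4: DF=∅
  n5: DF=∅

φ for w: defs {n0,n1,n2,n4}
  DF⁺ = {n1,n4,n5}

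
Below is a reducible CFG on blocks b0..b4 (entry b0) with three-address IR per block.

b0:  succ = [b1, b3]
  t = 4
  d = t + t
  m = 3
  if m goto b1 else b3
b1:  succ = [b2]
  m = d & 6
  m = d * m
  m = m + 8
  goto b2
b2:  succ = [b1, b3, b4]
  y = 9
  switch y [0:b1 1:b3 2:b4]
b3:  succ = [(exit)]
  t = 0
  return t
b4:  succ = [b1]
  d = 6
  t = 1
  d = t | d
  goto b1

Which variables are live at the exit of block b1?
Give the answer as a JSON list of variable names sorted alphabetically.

Answer: ["d"]

Derivation:
Per-block:
  b0: {d,m,t} / ∅
  b1: {m} / {d}
  b2: {y} / ∅
  b3: {t} / ∅
  b4: {d,t} / ∅

Live sets:
  live b0: ∅→{d}
  live b1: {d}→{d}
  live b2: {d}→{d}
  live b3: ∅→∅
  live b4: ∅→{d}

live-out(b1) = ["d"]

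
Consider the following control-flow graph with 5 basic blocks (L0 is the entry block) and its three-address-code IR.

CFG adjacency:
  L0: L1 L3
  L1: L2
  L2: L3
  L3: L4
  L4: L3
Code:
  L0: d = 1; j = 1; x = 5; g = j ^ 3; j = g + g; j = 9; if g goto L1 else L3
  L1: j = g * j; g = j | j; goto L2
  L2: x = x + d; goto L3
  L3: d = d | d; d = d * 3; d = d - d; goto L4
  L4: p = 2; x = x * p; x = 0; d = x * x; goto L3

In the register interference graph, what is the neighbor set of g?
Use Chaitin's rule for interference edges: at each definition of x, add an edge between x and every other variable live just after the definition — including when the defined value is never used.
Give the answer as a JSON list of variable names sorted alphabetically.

Answer: ["d", "j", "x"]

Analysis:
Per-block:
  L0: def={d,g,j,x} ue=∅
  L1: def={g,j} ue={g,j}
  L2: def={x} ue={d,x}
  L3: def={d} ue={d}
  L4: def={d,p,x} ue={x}

Live sets:
  live L0: ∅→{d,g,j,x}
  live L1: {d,g,j,x}→{d,x}
  live L2: {d,x}→{d,x}
  live L3: {d,x}→{x}
  live L4: {x}→{d,x}

Interference:
  d — {g,j,x}
  g — {d,j,x}
  j — {d,g,x}
  p — {x}
  x — {d,g,j,p}

N(g) = ["d", "j", "x"]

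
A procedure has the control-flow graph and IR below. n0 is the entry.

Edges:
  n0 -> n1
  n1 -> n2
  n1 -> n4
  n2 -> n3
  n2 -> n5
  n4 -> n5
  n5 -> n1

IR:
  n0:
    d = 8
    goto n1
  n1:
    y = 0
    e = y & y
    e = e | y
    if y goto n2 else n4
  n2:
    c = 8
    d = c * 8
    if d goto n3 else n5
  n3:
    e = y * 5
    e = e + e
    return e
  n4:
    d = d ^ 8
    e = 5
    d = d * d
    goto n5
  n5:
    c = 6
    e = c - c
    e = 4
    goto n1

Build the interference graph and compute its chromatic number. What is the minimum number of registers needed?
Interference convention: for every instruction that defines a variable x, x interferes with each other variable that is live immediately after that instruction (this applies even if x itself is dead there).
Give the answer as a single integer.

def/use:
  n0: {d} / ∅
  n1: {e,y} / ∅
  n2: {c,d} / ∅
  n3: {e} / {y}
  n4: {d,e} / {d}
  n5: {c,e} / ∅

Backward fixpoint:
  n0: in=∅ out={d}
  n1: in={d} out={d,y}
  n2: in={y} out={d,y}
  n3: in={y} out=∅
  n4: in={d} out={d}
  n5: in={d} out={d}

Interference:
  c↔{d,y}
  d↔{c,e,y}
  e↔{d,y}
  y↔{c,d,e}

Chromatic number:
  lower bound: {c,d,y} mutually conflict ⇒ χ ≥ 3
  assign c→R2 d→R0 e→R2 y→R1 — no edge inside a register ⇒ χ ≤ 3
  χ = 3

Answer: 3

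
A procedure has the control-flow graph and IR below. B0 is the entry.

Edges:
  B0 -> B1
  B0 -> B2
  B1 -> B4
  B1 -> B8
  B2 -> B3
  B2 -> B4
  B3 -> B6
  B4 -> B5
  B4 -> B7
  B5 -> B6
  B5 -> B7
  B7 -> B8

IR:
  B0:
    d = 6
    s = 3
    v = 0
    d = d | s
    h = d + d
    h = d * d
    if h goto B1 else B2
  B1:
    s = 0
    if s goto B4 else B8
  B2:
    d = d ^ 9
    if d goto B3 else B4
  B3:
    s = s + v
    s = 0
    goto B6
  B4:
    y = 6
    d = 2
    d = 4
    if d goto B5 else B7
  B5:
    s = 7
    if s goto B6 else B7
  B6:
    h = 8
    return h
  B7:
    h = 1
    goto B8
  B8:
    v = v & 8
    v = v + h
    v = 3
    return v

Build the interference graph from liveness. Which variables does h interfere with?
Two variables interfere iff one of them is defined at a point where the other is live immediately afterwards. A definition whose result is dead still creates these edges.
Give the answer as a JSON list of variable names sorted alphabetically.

Answer: ["d", "s", "v"]

Derivation:
Per-block:
  B0: {d,h,s,v} / ∅
  B1: {s} / ∅
  B2: {d} / {d}
  B3: {s} / {s,v}
  B4: {d,y} / ∅
  B5: {s} / ∅
  B6: {h} / ∅
  B7: {h} / ∅
  B8: {v} / {h,v}

Live sets:
  B0 li=∅ lo={d,h,s,v}
  B1 li={h,v} lo={h,v}
  B2 li={d,s,v} lo={s,v}
  B3 li={s,v} lo=∅
  B4 li={v} lo={v}
  B5 li={v} lo={v}
  B6 li=∅ lo=∅
  B7 li={v} lo={h,v}
  B8 li={h,v} lo=∅

Interfere edges:
  d — {h,s,v}
  h — {d,s,v}
  s — {d,h,v}
  v — {d,h,s,y}
  y — {v}

N(h) = ["d", "s", "v"]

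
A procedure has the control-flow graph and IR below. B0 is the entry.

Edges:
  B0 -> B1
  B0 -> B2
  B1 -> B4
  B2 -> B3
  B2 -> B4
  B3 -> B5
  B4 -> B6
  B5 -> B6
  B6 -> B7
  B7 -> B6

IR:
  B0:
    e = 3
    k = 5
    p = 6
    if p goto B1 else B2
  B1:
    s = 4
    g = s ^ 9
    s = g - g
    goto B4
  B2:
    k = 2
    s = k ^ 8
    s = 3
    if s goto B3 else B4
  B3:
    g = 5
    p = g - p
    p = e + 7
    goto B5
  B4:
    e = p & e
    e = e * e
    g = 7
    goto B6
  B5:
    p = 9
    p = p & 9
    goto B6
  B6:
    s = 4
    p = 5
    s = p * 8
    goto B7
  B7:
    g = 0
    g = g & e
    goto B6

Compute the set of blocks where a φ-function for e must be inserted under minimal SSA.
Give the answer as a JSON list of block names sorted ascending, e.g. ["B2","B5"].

Answer: ["B6"]

Working:
idom tree: B1←B0 B2←B0 B3←B2 B4←B0 B5←B3 B6←B0 B7←B6
Join-block Dom:
  B4: preds {B1,B2}: {B0,B1} ∩ {B0,B2} = {B0}; idom=B0
  B6: preds {B4,B5,B7}: {B0,B4} ∩ {B0,B2,B3,B5} ∩ {B0,B6,B7} = {B0}; idom=B0

Frontier:
  join B4 pred B1: B1 stop@B0
  join B4 pred B2: B2 stop@B0
  join B6 pred B4: B4 stop@B0
  join B6 pred B5: B5→B3→B2 stop@B0
  join B6 pred B7: B7→B6 stop@B0
  DF(B0)=∅
  DF(B1)={B4}
  DF(B2)={B4,B6}
  DF(B3)={B6}
  DF(B4)={B6}
  DF(B5)={B6}
  DF(B6)={B6}
  DF(B7)={B6}

φ for e: defs {B0,B4}
  DF⁺ = {B6}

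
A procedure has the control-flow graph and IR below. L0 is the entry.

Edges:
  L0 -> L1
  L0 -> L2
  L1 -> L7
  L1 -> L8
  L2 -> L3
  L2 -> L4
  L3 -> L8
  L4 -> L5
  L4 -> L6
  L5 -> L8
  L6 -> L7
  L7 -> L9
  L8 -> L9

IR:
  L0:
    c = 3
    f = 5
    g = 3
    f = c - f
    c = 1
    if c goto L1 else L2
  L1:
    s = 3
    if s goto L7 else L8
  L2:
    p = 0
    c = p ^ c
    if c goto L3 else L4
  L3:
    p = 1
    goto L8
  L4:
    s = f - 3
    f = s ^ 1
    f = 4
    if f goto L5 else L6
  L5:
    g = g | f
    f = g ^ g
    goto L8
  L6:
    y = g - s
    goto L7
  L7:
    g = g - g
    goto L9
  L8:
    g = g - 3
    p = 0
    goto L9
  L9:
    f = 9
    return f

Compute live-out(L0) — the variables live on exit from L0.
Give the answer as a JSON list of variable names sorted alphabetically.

def/use:
  L0: {c,f,g} / ∅
  L1: {s} / ∅
  L2: {c,p} / {c}
  L3: {p} / ∅
  L4: {f,s} / {f}
  L5: {f,g} / {f,g}
  L6: {y} / {g,s}
  L7: {g} / {g}
  L8: {g,p} / {g}
  L9: {f} / ∅

Live sets:
  L0 li=∅ lo={c,f,g}
  L1 li={g} lo={g}
  L2 li={c,f,g} lo={f,g}
  L3 li={g} lo={g}
  L4 li={f,g} lo={f,g,s}
  L5 li={f,g} lo={g}
  L6 li={g,s} lo={g}
  L7 li={g} lo=∅
  L8 li={g} lo=∅
  L9 li=∅ lo=∅

live-out(L0) = ["c", "f", "g"]

Answer: ["c", "f", "g"]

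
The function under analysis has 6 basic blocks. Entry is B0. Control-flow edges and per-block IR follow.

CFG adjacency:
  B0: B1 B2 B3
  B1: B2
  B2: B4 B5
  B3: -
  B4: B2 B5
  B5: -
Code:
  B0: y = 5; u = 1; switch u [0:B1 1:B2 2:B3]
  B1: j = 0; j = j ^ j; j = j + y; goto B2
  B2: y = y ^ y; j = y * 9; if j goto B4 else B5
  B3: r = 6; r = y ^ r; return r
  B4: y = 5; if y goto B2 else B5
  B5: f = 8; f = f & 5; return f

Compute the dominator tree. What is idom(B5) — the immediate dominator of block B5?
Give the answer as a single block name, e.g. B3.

Answer: B2

Working:
idom tree: B1←B0 B2←B0 B3←B0 B4←B2 B5←B2
Dom∩ at merges:
  B2: preds {B0,B1,B4}: {B0} ∩ {B0,B1} ∩ {B0,B2,B4} = {B0}; idom=B0
  B5: preds {B2,B4}: {B0,B2} ∩ {B0,B2,B4} = {B0,B2}; idom=B2

idom(B5) = B2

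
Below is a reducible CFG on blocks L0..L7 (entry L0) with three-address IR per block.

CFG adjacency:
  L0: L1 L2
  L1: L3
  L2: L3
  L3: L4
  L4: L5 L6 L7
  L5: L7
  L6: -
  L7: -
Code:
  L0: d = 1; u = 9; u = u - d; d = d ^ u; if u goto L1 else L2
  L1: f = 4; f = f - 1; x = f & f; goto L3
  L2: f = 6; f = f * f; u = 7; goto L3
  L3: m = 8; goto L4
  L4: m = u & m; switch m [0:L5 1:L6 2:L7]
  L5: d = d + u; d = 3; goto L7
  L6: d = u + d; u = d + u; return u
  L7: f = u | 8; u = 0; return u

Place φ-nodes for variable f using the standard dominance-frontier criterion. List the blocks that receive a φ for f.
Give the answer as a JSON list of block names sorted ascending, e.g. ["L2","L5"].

idom tree: L1←L0 L2←L0 L3←L0 L4←L3 L5←L4 L6←L4 L7←L4
Join-block Dom:
  L3: preds {L1,L2}: {L0,L1} ∩ {L0,L2} = {L0}; idom=L0
  L7: preds {L4,L5}: {L0,L3,L4} ∩ {L0,L3,L4,L5} = {L0,L3,L4}; idom=L4

DF walk-up:
  join L3 pred L1: L1 stop@L0
  join L3 pred L2: L2 stop@L0
  join L7 pred L4: · stop@L4
  join L7 pred L5: L5 stop@L4
  L0: DF=∅
  L1: DF={L3}
  L2: DF={L3}
  L3: DF=∅
  L4: DF=∅
  L5: DF={L7}
  L6: DF=∅
  L7: DF=∅

φ for f: defs {L1,L2,L7}
  DF⁺ = {L3}

Answer: ["L3"]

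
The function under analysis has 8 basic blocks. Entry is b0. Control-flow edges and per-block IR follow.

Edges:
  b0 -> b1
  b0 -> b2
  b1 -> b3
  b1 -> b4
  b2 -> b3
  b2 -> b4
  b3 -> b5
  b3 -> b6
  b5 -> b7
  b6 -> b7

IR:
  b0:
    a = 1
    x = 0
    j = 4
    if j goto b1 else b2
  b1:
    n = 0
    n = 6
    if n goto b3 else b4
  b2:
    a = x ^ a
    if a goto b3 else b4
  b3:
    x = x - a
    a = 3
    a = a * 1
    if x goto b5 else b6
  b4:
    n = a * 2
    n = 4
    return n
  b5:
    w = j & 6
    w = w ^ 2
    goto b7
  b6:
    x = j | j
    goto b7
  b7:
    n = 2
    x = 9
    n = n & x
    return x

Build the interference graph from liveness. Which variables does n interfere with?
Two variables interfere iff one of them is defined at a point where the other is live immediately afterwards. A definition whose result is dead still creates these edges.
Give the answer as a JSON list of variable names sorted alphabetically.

Answer: ["a", "j", "x"]

Analysis:
def/use:
  b0: def={a,j,x} ue=∅
  b1: def={n} ue=∅
  b2: def={a} ue={a,x}
  b3: def={a,x} ue={a,x}
  b4: def={n} ue={a}
  b5: def={w} ue={j}
  b6: def={x} ue={j}
  b7: def={n,x} ue=∅

Live sets:
  live b0: ∅→{a,j,x}
  live b1: {a,j,x}→{a,j,x}
  live b2: {a,j,x}→{a,j,x}
  live b3: {a,j,x}→{j}
  live b4: {a}→∅
  live b5: {j}→∅
  live b6: {j}→∅
  live b7: ∅→∅

Interfere edges:
  a — {j,n,x}
  j — {a,n,x}
  n — {a,j,x}
  w — ∅
  x — {a,j,n}

N(n) = ["a", "j", "x"]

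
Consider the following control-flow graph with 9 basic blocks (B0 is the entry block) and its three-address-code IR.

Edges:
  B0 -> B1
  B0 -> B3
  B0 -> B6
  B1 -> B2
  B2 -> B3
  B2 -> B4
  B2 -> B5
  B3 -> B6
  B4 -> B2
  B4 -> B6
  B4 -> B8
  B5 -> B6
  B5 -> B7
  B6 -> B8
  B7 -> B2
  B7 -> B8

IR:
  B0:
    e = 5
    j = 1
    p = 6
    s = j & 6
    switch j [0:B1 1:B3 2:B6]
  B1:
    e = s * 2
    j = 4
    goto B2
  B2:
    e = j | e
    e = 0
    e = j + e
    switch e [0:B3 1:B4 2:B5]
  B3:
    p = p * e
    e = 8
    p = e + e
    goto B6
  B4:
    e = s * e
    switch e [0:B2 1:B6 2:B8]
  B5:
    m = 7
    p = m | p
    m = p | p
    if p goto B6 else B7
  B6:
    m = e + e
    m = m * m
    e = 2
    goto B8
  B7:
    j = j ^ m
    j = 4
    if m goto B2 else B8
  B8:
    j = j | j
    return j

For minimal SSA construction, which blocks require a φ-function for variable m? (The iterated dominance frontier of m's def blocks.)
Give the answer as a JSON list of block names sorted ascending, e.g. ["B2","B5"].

idom tree: B1←B0 B2←B1 B3←B0 B4←B2 B5←B2 B6←B0 B7←B5 B8←B0
Dom∩ at merges:
  B2: preds {B1,B4,B7}: {B0,B1} ∩ {B0,B1,B2,B4} ∩ {B0,B1,B2,B5,B7} = {B0,B1}; idom=B1
  B3: preds {B0,B2}: {B0} ∩ {B0,B1,B2} = {B0}; idom=B0
  B6: preds {B0,B3,B4,B5}: {B0} ∩ {B0,B3} ∩ {B0,B1,B2,B4} ∩ {B0,B1,B2,B5} = {B0}; idom=B0
  B8: preds {B4,B6,B7}: {B0,B1,B2,B4} ∩ {B0,B6} ∩ {B0,B1,B2,B5,B7} = {B0}; idom=B0

DF derivation:
  join B2 pred B1: · stop@B1
  join B2 pred B4: B4→B2 stop@B1
  join B2 pred B7: B7→B5→B2 stop@B1
  join B3 pred B0: · stop@B0
  join B3 pred B2: B2→B1 stop@B0
  join B6 pred B0: · stop@B0
  join B6 pred B3: B3 stop@B0
  join B6 pred B4: B4→B2→B1 stop@B0
  join B6 pred B5: B5→B2→B1 stop@B0
  join B8 pred B4: B4→B2→B1 stop@B0
  join B8 pred B6: B6 stop@B0
  join B8 pred B7: B7→B5→B2→B1 stop@B0
  B0: DF=∅
  B1: DF={B3,B6,B8}
  B2: DF={B2,B3,B6,B8}
  B3: DF={B6}
  B4: DF={B2,B6,B8}
  B5: DF={B2,B6,B8}
  B6: DF={B8}
  B7: DF={B2,B8}
  B8: DF=∅

φ for m: defs {B5,B6}
  DF⁺ = {B2,B3,B6,B8}

Answer: ["B2", "B3", "B6", "B8"]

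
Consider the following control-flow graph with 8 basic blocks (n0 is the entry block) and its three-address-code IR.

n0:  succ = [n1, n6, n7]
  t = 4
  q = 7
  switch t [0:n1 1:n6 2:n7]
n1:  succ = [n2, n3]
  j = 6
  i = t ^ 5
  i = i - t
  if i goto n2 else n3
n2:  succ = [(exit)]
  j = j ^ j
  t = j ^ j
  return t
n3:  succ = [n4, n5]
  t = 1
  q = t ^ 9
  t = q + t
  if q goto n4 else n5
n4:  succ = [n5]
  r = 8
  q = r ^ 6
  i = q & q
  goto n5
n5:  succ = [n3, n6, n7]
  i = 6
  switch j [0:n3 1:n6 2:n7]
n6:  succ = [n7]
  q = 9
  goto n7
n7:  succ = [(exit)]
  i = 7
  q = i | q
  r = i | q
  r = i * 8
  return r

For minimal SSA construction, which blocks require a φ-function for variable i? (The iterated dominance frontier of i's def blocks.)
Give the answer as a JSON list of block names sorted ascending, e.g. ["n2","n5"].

Answer: ["n3", "n5", "n6", "n7"]

Derivation:
idom tree: n1←n0 n2←n1 n3←n1 n4←n3 n5←n3 n6←n0 n7←n0
Dom∩ at merges:
  n3: preds {n1,n5}: {n0,n1} ∩ {n0,n1,n3,n5} = {n0,n1}; idom=n1
  n5: preds {n3,n4}: {n0,n1,n3} ∩ {n0,n1,n3,n4} = {n0,n1,n3}; idom=n3
  n6: preds {n0,n5}: {n0} ∩ {n0,n1,n3,n5} = {n0}; idom=n0
  n7: preds {n0,n5,n6}: {n0} ∩ {n0,n1,n3,n5} ∩ {n0,n6} = {n0}; idom=n0

DF derivation:
  n3←n1: walk · to n1
  n3←n5: walk n5→n3 to n1
  n5←n3: walk · to n3
  n5←n4: walk n4 to n3
  n6←n0: walk · to n0
  n6←n5: walk n5→n3→n1 to n0
  n7←n0: walk · to n0
  n7←n5: walk n5→n3→n1 to n0
  n7←n6: walk n6 to n0
  DF(n0)=∅
  DF(n1)={n6,n7}
  DF(n2)=∅
  DF(n3)={n3,n6,n7}
  DF(n4)={n5}
  DF(n5)={n3,n6,n7}
  DF(n6)={n7}
  DF(n7)=∅

φ for i: defs {n1,n4,n5,n7}
  DF⁺ = {n3,n5,n6,n7}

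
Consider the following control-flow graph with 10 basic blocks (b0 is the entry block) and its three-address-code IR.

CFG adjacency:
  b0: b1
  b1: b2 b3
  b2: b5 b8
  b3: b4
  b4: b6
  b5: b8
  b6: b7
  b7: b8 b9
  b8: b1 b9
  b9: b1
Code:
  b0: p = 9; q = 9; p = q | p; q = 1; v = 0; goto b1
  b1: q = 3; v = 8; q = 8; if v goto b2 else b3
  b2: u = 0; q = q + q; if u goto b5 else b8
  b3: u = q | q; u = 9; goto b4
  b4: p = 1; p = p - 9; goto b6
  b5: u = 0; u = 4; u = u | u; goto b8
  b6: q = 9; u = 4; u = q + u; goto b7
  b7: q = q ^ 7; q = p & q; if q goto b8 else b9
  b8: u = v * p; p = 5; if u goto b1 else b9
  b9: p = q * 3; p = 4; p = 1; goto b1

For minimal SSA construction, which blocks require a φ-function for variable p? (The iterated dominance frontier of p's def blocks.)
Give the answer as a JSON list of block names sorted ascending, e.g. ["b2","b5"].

idom tree: b1←b0 b2←b1 b3←b1 b4←b3 b5←b2 b6←b4 b7←b6 b8←b1 b9←b1
Join-block Dom:
  b1: preds {b0,b8,b9}: {b0} ∩ {b0,b1,b8} ∩ {b0,b1,b9} = {b0}; idom=b0
  b8: preds {b2,b5,b7}: {b0,b1,b2} ∩ {b0,b1,b2,b5} ∩ {b0,b1,b3,b4,b6,b7} = {b0,b1}; idom=b1
  b9: preds {b7,b8}: {b0,b1,b3,b4,b6,b7} ∩ {b0,b1,b8} = {b0,b1}; idom=b1

Frontier:
  b1←b0: walk · to b0
  b1←b8: walk b8→b1 to b0
  b1←b9: walk b9→b1 to b0
  b8←b2: walk b2 to b1
  b8←b5: walk b5→b2 to b1
  b8←b7: walk b7→b6→b4→b3 to b1
  b9←b7: walk b7→b6→b4→b3 to b1
  b9←b8: walk b8 to b1
  DF(b0)=∅
  DF(b1)={b1}
  DF(b2)={b8}
  DF(b3)={b8,b9}
  DF(b4)={b8,b9}
  DF(b5)={b8}
  DF(b6)={b8,b9}
  DF(b7)={b8,b9}
  DF(b8)={b1,b9}
  DF(b9)={b1}

φ for p: defs {b0,b4,b8,b9}
  DF⁺ = {b1,b8,b9}

Answer: ["b1", "b8", "b9"]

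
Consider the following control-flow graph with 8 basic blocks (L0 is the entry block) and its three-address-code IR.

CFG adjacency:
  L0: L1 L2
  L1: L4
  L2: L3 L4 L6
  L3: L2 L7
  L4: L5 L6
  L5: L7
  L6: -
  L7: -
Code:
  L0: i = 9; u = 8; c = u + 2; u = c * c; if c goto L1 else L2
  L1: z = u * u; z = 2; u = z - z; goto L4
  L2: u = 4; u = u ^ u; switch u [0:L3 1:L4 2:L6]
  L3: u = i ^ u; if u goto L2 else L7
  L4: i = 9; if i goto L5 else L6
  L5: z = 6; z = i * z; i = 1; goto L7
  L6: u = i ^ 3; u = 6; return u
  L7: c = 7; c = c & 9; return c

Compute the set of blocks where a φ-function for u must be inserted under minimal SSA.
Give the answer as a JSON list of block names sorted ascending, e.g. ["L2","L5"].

Answer: ["L2", "L4", "L6", "L7"]

Analysis:
idom tree: L1←L0 L2←L0 L3←L2 L4←L0 L5←L4 L6←L0 L7←L0
Dom∩ at merges:
  L2: preds {L0,L3}: {L0} ∩ {L0,L2,L3} = {L0}; idom=L0
  L4: preds {L1,L2}: {L0,L1} ∩ {L0,L2} = {L0}; idom=L0
  L6: preds {L2,L4}: {L0,L2} ∩ {L0,L4} = {L0}; idom=L0
  L7: preds {L3,L5}: {L0,L2,L3} ∩ {L0,L4,L5} = {L0}; idom=L0

DF walk-up:
  L2←L0: walk · to L0
  L2←L3: walk L3→L2 to L0
  L4←L1: walk L1 to L0
  L4←L2: walk L2 to L0
  L6←L2: walk L2 to L0
  L6←L4: walk L4 to L0
  L7←L3: walk L3→L2 to L0
  L7←L5: walk L5→L4 to L0
  L0 → ∅
  L1 → {L4}
  L2 → {L2,L4,L6,L7}
  L3 → {L2,L7}
  L4 → {L6,L7}
  L5 → {L7}
  L6 → ∅
  L7 → ∅

φ for u: defs {L0,L1,L2,L3,L6}
  DF⁺ = {L2,L4,L6,L7}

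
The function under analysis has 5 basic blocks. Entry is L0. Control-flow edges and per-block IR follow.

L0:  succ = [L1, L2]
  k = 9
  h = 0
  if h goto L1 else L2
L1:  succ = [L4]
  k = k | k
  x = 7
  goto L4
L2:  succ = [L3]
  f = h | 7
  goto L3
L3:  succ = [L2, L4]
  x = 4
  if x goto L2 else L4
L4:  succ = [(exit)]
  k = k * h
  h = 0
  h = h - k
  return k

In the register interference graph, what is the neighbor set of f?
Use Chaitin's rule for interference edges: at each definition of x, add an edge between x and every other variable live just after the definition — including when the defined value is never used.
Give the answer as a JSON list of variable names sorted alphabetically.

Answer: ["h", "k"]

Derivation:
Per-block:
  L0: {h,k} / ∅
  L1: {k,x} / {k}
  L2: {f} / {h}
  L3: {x} / ∅
  L4: {h,k} / {h,k}

Backward fixpoint:
  live L0: ∅→{h,k}
  live L1: {h,k}→{h,k}
  live L2: {h,k}→{h,k}
  live L3: {h,k}→{h,k}
  live L4: {h,k}→∅

Interfere edges:
  f↔{h,k}
  h↔{f,k,x}
  k↔{f,h,x}
  x↔{h,k}

N(f) = ["h", "k"]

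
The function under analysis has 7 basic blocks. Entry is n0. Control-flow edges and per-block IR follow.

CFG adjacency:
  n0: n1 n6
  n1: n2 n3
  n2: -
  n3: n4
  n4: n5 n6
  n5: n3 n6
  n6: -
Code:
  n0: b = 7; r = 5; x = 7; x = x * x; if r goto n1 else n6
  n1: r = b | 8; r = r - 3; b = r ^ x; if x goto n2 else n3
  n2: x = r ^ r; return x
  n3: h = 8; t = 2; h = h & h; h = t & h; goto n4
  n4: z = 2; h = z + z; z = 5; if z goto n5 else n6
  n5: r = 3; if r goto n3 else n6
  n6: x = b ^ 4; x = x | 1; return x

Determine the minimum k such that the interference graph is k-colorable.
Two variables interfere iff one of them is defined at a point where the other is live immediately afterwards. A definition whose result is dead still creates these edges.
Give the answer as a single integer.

Answer: 3

Derivation:
Per-block:
  n0 def {b,r,x} use ∅
  n1 def {b,r} use {b,x}
  n2 def {x} use {r}
  n3 def {h,t} use ∅
  n4 def {h,z} use ∅
  n5 def {r} use ∅
  n6 def {x} use {b}

Liveness:
  live n0: ∅→{b,x}
  live n1: {b,x}→{b,r}
  live n2: {r}→∅
  live n3: {b}→{b}
  live n4: {b}→{b}
  live n5: {b}→{b}
  live n6: {b}→∅

Conflict graph:
  b: {h,r,t,x,z}
  h: {b,t}
  r: {b,x}
  t: {b,h}
  x: {b,r}
  z: {b}

Chromatic number:
  lower bound: {b,h,t} mutually conflict ⇒ χ ≥ 3
  3-colouring: R0={b}  R1={h,r,z}  R2={t,x}
  χ = 3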